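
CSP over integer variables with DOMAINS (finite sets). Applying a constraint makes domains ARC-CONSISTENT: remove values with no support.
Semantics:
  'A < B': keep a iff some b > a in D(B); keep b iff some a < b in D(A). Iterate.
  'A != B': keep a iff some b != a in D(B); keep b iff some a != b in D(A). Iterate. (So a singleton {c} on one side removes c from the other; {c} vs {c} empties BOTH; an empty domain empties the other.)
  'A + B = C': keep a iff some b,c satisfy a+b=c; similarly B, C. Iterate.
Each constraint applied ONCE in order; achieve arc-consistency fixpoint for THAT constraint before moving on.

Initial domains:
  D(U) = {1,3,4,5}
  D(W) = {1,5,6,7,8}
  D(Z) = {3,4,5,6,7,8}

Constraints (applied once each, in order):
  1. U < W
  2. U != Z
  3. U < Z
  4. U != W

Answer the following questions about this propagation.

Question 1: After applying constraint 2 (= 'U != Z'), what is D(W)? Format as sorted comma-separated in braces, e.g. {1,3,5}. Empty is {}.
Constraint 1 (U < W) on D(U)={1,3,4,5} D(W)={1,5,6,7,8}: W {1,5,6,7,8}->{5,6,7,8}
Constraint 2 (U != Z) on D(U)={1,3,4,5} D(Z)={3,4,5,6,7,8}: no change
So after constraint 2: D(W) = {5,6,7,8}

Answer: {5,6,7,8}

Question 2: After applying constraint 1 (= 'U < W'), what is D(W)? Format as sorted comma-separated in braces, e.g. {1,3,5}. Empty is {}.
Constraint 1 (U < W) on D(U)={1,3,4,5} D(W)={1,5,6,7,8}: W {1,5,6,7,8}->{5,6,7,8}
So after constraint 1: D(W) = {5,6,7,8}

Answer: {5,6,7,8}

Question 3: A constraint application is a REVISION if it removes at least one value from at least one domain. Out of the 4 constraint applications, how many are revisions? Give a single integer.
Constraint 1 (U < W) on D(U)={1,3,4,5} D(W)={1,5,6,7,8}: W {1,5,6,7,8}->{5,6,7,8} => REVISION
Constraint 2 (U != Z) on D(U)={1,3,4,5} D(Z)={3,4,5,6,7,8}: no change => not a revision
Constraint 3 (U < Z) on D(U)={1,3,4,5} D(Z)={3,4,5,6,7,8}: no change => not a revision
Constraint 4 (U != W) on D(U)={1,3,4,5} D(W)={5,6,7,8}: no change => not a revision
Total revisions = 1

Answer: 1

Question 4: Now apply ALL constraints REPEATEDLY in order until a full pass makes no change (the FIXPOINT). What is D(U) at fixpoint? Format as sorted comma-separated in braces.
pass 0 (initial): D(U)={1,3,4,5}
pass 1: W {1,5,6,7,8}->{5,6,7,8}
pass 2: no change
Fixpoint after 2 passes: D(U) = {1,3,4,5}

Answer: {1,3,4,5}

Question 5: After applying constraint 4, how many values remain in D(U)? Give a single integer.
Answer: 4

Derivation:
Constraint 1 (U < W) on D(U)={1,3,4,5} D(W)={1,5,6,7,8}: W {1,5,6,7,8}->{5,6,7,8}
Constraint 2 (U != Z) on D(U)={1,3,4,5} D(Z)={3,4,5,6,7,8}: no change
Constraint 3 (U < Z) on D(U)={1,3,4,5} D(Z)={3,4,5,6,7,8}: no change
Constraint 4 (U != W) on D(U)={1,3,4,5} D(W)={5,6,7,8}: no change
So after constraint 4: D(U)={1,3,4,5}, size = 4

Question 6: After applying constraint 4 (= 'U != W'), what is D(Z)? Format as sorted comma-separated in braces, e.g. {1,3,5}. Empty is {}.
Answer: {3,4,5,6,7,8}

Derivation:
Constraint 1 (U < W) on D(U)={1,3,4,5} D(W)={1,5,6,7,8}: W {1,5,6,7,8}->{5,6,7,8}
Constraint 2 (U != Z) on D(U)={1,3,4,5} D(Z)={3,4,5,6,7,8}: no change
Constraint 3 (U < Z) on D(U)={1,3,4,5} D(Z)={3,4,5,6,7,8}: no change
Constraint 4 (U != W) on D(U)={1,3,4,5} D(W)={5,6,7,8}: no change
So after constraint 4: D(Z) = {3,4,5,6,7,8}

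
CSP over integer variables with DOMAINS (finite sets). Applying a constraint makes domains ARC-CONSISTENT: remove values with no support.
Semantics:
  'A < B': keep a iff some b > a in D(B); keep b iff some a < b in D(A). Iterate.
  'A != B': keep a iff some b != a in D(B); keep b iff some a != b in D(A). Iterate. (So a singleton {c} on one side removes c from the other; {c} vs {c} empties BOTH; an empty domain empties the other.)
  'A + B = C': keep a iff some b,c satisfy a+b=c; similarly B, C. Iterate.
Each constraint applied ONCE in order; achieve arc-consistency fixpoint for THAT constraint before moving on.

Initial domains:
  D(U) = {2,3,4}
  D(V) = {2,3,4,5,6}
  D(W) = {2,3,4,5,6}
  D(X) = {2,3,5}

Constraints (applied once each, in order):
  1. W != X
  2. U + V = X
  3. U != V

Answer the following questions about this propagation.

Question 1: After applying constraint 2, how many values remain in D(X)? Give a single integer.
Answer: 1

Derivation:
Constraint 1 (W != X) on D(W)={2,3,4,5,6} D(X)={2,3,5}: no change
Constraint 2 (U + V = X) on D(U)={2,3,4} D(V)={2,3,4,5,6} D(X)={2,3,5}: U {2,3,4}->{2,3}; V {2,3,4,5,6}->{2,3}; X {2,3,5}->{5}
So after constraint 2: D(X)={5}, size = 1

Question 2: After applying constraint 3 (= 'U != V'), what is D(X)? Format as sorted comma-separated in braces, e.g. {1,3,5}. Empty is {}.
Answer: {5}

Derivation:
Constraint 1 (W != X) on D(W)={2,3,4,5,6} D(X)={2,3,5}: no change
Constraint 2 (U + V = X) on D(U)={2,3,4} D(V)={2,3,4,5,6} D(X)={2,3,5}: U {2,3,4}->{2,3}; V {2,3,4,5,6}->{2,3}; X {2,3,5}->{5}
Constraint 3 (U != V) on D(U)={2,3} D(V)={2,3}: no change
So after constraint 3: D(X) = {5}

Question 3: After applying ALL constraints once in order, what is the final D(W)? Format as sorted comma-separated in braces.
Answer: {2,3,4,5,6}

Derivation:
Constraint 1 (W != X) on D(W)={2,3,4,5,6} D(X)={2,3,5}: no change
Constraint 2 (U + V = X) on D(U)={2,3,4} D(V)={2,3,4,5,6} D(X)={2,3,5}: U {2,3,4}->{2,3}; V {2,3,4,5,6}->{2,3}; X {2,3,5}->{5}
Constraint 3 (U != V) on D(U)={2,3} D(V)={2,3}: no change
So after all 3 constraints: D(W) = {2,3,4,5,6}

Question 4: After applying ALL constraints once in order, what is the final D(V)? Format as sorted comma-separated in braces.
Answer: {2,3}

Derivation:
Constraint 1 (W != X) on D(W)={2,3,4,5,6} D(X)={2,3,5}: no change
Constraint 2 (U + V = X) on D(U)={2,3,4} D(V)={2,3,4,5,6} D(X)={2,3,5}: U {2,3,4}->{2,3}; V {2,3,4,5,6}->{2,3}; X {2,3,5}->{5}
Constraint 3 (U != V) on D(U)={2,3} D(V)={2,3}: no change
So after all 3 constraints: D(V) = {2,3}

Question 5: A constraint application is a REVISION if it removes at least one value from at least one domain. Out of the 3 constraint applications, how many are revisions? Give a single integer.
Answer: 1

Derivation:
Constraint 1 (W != X) on D(W)={2,3,4,5,6} D(X)={2,3,5}: no change => not a revision
Constraint 2 (U + V = X) on D(U)={2,3,4} D(V)={2,3,4,5,6} D(X)={2,3,5}: U {2,3,4}->{2,3}; V {2,3,4,5,6}->{2,3}; X {2,3,5}->{5} => REVISION
Constraint 3 (U != V) on D(U)={2,3} D(V)={2,3}: no change => not a revision
Total revisions = 1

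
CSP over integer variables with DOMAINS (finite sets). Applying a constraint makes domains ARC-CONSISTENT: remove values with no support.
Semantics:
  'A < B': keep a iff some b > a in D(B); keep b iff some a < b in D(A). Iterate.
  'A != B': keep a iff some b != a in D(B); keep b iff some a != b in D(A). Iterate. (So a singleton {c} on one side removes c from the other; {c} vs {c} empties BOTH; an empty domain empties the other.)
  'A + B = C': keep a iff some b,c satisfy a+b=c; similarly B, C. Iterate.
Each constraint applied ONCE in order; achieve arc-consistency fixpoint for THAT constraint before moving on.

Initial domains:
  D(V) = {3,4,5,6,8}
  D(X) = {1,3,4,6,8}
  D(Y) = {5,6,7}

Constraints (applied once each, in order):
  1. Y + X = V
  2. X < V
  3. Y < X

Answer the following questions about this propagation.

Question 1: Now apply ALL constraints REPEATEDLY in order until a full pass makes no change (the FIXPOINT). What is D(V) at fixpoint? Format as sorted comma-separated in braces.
pass 0 (initial): D(V)={3,4,5,6,8}
pass 1: V {3,4,5,6,8}->{6,8}; X {1,3,4,6,8}->{}; Y {5,6,7}->{}
pass 2: V {6,8}->{}
pass 3: no change
Fixpoint after 3 passes: D(V) = {}

Answer: {}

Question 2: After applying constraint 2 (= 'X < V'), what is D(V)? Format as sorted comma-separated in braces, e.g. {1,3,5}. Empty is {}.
Constraint 1 (Y + X = V) on D(Y)={5,6,7} D(X)={1,3,4,6,8} D(V)={3,4,5,6,8}: Y {5,6,7}->{5,7}; X {1,3,4,6,8}->{1,3}; V {3,4,5,6,8}->{6,8}
Constraint 2 (X < V) on D(X)={1,3} D(V)={6,8}: no change
So after constraint 2: D(V) = {6,8}

Answer: {6,8}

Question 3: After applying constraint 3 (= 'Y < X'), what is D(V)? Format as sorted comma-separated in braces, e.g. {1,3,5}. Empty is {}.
Answer: {6,8}

Derivation:
Constraint 1 (Y + X = V) on D(Y)={5,6,7} D(X)={1,3,4,6,8} D(V)={3,4,5,6,8}: Y {5,6,7}->{5,7}; X {1,3,4,6,8}->{1,3}; V {3,4,5,6,8}->{6,8}
Constraint 2 (X < V) on D(X)={1,3} D(V)={6,8}: no change
Constraint 3 (Y < X) on D(Y)={5,7} D(X)={1,3}: Y {5,7}->{}; X {1,3}->{}
So after constraint 3: D(V) = {6,8}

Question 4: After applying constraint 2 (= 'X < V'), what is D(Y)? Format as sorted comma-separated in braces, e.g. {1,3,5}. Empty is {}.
Constraint 1 (Y + X = V) on D(Y)={5,6,7} D(X)={1,3,4,6,8} D(V)={3,4,5,6,8}: Y {5,6,7}->{5,7}; X {1,3,4,6,8}->{1,3}; V {3,4,5,6,8}->{6,8}
Constraint 2 (X < V) on D(X)={1,3} D(V)={6,8}: no change
So after constraint 2: D(Y) = {5,7}

Answer: {5,7}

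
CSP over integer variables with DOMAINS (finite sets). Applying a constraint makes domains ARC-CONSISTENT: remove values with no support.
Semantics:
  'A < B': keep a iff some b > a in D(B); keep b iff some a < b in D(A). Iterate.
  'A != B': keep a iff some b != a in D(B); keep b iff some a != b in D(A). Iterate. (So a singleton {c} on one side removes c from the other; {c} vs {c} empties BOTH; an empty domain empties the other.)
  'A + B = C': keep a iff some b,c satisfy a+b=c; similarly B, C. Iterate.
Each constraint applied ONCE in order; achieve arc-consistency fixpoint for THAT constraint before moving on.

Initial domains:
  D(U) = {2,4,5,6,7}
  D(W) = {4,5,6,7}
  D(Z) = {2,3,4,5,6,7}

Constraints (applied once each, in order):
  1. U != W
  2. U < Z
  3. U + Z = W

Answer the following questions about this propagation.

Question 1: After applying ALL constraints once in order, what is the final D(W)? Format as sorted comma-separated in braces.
Constraint 1 (U != W) on D(U)={2,4,5,6,7} D(W)={4,5,6,7}: no change
Constraint 2 (U < Z) on D(U)={2,4,5,6,7} D(Z)={2,3,4,5,6,7}: U {2,4,5,6,7}->{2,4,5,6}; Z {2,3,4,5,6,7}->{3,4,5,6,7}
Constraint 3 (U + Z = W) on D(U)={2,4,5,6} D(Z)={3,4,5,6,7} D(W)={4,5,6,7}: U {2,4,5,6}->{2,4}; Z {3,4,5,6,7}->{3,4,5}; W {4,5,6,7}->{5,6,7}
So after all 3 constraints: D(W) = {5,6,7}

Answer: {5,6,7}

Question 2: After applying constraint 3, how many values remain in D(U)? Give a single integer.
Constraint 1 (U != W) on D(U)={2,4,5,6,7} D(W)={4,5,6,7}: no change
Constraint 2 (U < Z) on D(U)={2,4,5,6,7} D(Z)={2,3,4,5,6,7}: U {2,4,5,6,7}->{2,4,5,6}; Z {2,3,4,5,6,7}->{3,4,5,6,7}
Constraint 3 (U + Z = W) on D(U)={2,4,5,6} D(Z)={3,4,5,6,7} D(W)={4,5,6,7}: U {2,4,5,6}->{2,4}; Z {3,4,5,6,7}->{3,4,5}; W {4,5,6,7}->{5,6,7}
So after constraint 3: D(U)={2,4}, size = 2

Answer: 2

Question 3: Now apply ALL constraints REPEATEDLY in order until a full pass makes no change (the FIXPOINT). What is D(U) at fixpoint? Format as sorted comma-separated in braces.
Answer: {2,4}

Derivation:
pass 0 (initial): D(U)={2,4,5,6,7}
pass 1: U {2,4,5,6,7}->{2,4}; W {4,5,6,7}->{5,6,7}; Z {2,3,4,5,6,7}->{3,4,5}
pass 2: no change
Fixpoint after 2 passes: D(U) = {2,4}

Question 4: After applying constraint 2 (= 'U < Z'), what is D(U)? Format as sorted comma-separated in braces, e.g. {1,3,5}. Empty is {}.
Answer: {2,4,5,6}

Derivation:
Constraint 1 (U != W) on D(U)={2,4,5,6,7} D(W)={4,5,6,7}: no change
Constraint 2 (U < Z) on D(U)={2,4,5,6,7} D(Z)={2,3,4,5,6,7}: U {2,4,5,6,7}->{2,4,5,6}; Z {2,3,4,5,6,7}->{3,4,5,6,7}
So after constraint 2: D(U) = {2,4,5,6}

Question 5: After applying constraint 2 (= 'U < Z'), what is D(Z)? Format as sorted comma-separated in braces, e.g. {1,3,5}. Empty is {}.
Constraint 1 (U != W) on D(U)={2,4,5,6,7} D(W)={4,5,6,7}: no change
Constraint 2 (U < Z) on D(U)={2,4,5,6,7} D(Z)={2,3,4,5,6,7}: U {2,4,5,6,7}->{2,4,5,6}; Z {2,3,4,5,6,7}->{3,4,5,6,7}
So after constraint 2: D(Z) = {3,4,5,6,7}

Answer: {3,4,5,6,7}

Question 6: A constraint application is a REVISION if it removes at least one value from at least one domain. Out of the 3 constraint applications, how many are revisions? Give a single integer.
Constraint 1 (U != W) on D(U)={2,4,5,6,7} D(W)={4,5,6,7}: no change => not a revision
Constraint 2 (U < Z) on D(U)={2,4,5,6,7} D(Z)={2,3,4,5,6,7}: U {2,4,5,6,7}->{2,4,5,6}; Z {2,3,4,5,6,7}->{3,4,5,6,7} => REVISION
Constraint 3 (U + Z = W) on D(U)={2,4,5,6} D(Z)={3,4,5,6,7} D(W)={4,5,6,7}: U {2,4,5,6}->{2,4}; Z {3,4,5,6,7}->{3,4,5}; W {4,5,6,7}->{5,6,7} => REVISION
Total revisions = 2

Answer: 2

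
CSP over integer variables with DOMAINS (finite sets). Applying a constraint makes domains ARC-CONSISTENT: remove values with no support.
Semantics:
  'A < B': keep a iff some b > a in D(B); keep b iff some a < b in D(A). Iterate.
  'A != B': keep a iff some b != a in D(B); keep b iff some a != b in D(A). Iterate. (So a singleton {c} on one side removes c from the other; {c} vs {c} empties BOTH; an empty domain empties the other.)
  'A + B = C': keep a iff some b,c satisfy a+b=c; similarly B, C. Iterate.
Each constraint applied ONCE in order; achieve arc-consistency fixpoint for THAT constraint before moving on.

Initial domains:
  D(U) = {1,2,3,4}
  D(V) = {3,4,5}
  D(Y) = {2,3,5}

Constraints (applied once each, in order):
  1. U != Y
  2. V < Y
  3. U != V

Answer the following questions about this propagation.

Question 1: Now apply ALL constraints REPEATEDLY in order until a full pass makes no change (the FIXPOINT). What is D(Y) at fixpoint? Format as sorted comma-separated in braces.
pass 0 (initial): D(Y)={2,3,5}
pass 1: V {3,4,5}->{3,4}; Y {2,3,5}->{5}
pass 2: no change
Fixpoint after 2 passes: D(Y) = {5}

Answer: {5}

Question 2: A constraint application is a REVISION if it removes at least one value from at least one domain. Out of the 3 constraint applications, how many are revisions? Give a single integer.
Constraint 1 (U != Y) on D(U)={1,2,3,4} D(Y)={2,3,5}: no change => not a revision
Constraint 2 (V < Y) on D(V)={3,4,5} D(Y)={2,3,5}: V {3,4,5}->{3,4}; Y {2,3,5}->{5} => REVISION
Constraint 3 (U != V) on D(U)={1,2,3,4} D(V)={3,4}: no change => not a revision
Total revisions = 1

Answer: 1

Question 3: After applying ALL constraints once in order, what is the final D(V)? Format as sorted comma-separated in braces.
Constraint 1 (U != Y) on D(U)={1,2,3,4} D(Y)={2,3,5}: no change
Constraint 2 (V < Y) on D(V)={3,4,5} D(Y)={2,3,5}: V {3,4,5}->{3,4}; Y {2,3,5}->{5}
Constraint 3 (U != V) on D(U)={1,2,3,4} D(V)={3,4}: no change
So after all 3 constraints: D(V) = {3,4}

Answer: {3,4}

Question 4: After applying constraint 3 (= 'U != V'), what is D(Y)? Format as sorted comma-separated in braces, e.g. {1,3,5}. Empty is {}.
Constraint 1 (U != Y) on D(U)={1,2,3,4} D(Y)={2,3,5}: no change
Constraint 2 (V < Y) on D(V)={3,4,5} D(Y)={2,3,5}: V {3,4,5}->{3,4}; Y {2,3,5}->{5}
Constraint 3 (U != V) on D(U)={1,2,3,4} D(V)={3,4}: no change
So after constraint 3: D(Y) = {5}

Answer: {5}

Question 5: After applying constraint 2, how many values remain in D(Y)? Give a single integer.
Answer: 1

Derivation:
Constraint 1 (U != Y) on D(U)={1,2,3,4} D(Y)={2,3,5}: no change
Constraint 2 (V < Y) on D(V)={3,4,5} D(Y)={2,3,5}: V {3,4,5}->{3,4}; Y {2,3,5}->{5}
So after constraint 2: D(Y)={5}, size = 1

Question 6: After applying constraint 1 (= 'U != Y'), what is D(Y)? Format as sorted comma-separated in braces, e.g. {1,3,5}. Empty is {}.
Constraint 1 (U != Y) on D(U)={1,2,3,4} D(Y)={2,3,5}: no change
So after constraint 1: D(Y) = {2,3,5}

Answer: {2,3,5}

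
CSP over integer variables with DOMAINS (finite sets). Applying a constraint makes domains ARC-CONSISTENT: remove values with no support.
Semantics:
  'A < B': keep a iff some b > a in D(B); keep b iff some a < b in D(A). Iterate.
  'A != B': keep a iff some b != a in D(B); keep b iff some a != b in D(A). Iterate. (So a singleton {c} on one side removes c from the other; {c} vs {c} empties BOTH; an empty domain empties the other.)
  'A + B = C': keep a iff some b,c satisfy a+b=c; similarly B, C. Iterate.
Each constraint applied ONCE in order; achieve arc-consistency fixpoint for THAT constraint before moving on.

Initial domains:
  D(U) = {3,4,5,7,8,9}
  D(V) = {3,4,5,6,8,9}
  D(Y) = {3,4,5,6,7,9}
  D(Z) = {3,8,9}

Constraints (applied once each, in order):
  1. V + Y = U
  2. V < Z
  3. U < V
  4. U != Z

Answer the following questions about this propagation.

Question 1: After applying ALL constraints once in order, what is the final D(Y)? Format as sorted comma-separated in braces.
Answer: {3,4,5,6}

Derivation:
Constraint 1 (V + Y = U) on D(V)={3,4,5,6,8,9} D(Y)={3,4,5,6,7,9} D(U)={3,4,5,7,8,9}: V {3,4,5,6,8,9}->{3,4,5,6}; Y {3,4,5,6,7,9}->{3,4,5,6}; U {3,4,5,7,8,9}->{7,8,9}
Constraint 2 (V < Z) on D(V)={3,4,5,6} D(Z)={3,8,9}: Z {3,8,9}->{8,9}
Constraint 3 (U < V) on D(U)={7,8,9} D(V)={3,4,5,6}: U {7,8,9}->{}; V {3,4,5,6}->{}
Constraint 4 (U != Z) on D(U)={} D(Z)={8,9}: Z {8,9}->{}
So after all 4 constraints: D(Y) = {3,4,5,6}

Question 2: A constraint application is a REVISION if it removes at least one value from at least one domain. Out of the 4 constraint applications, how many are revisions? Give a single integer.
Answer: 4

Derivation:
Constraint 1 (V + Y = U) on D(V)={3,4,5,6,8,9} D(Y)={3,4,5,6,7,9} D(U)={3,4,5,7,8,9}: V {3,4,5,6,8,9}->{3,4,5,6}; Y {3,4,5,6,7,9}->{3,4,5,6}; U {3,4,5,7,8,9}->{7,8,9} => REVISION
Constraint 2 (V < Z) on D(V)={3,4,5,6} D(Z)={3,8,9}: Z {3,8,9}->{8,9} => REVISION
Constraint 3 (U < V) on D(U)={7,8,9} D(V)={3,4,5,6}: U {7,8,9}->{}; V {3,4,5,6}->{} => REVISION
Constraint 4 (U != Z) on D(U)={} D(Z)={8,9}: Z {8,9}->{} => REVISION
Total revisions = 4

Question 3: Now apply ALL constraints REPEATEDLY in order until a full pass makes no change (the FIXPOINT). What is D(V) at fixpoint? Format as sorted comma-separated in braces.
Answer: {}

Derivation:
pass 0 (initial): D(V)={3,4,5,6,8,9}
pass 1: U {3,4,5,7,8,9}->{}; V {3,4,5,6,8,9}->{}; Y {3,4,5,6,7,9}->{3,4,5,6}; Z {3,8,9}->{}
pass 2: Y {3,4,5,6}->{}
pass 3: no change
Fixpoint after 3 passes: D(V) = {}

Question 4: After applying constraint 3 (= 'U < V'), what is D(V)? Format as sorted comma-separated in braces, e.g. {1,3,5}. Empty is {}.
Answer: {}

Derivation:
Constraint 1 (V + Y = U) on D(V)={3,4,5,6,8,9} D(Y)={3,4,5,6,7,9} D(U)={3,4,5,7,8,9}: V {3,4,5,6,8,9}->{3,4,5,6}; Y {3,4,5,6,7,9}->{3,4,5,6}; U {3,4,5,7,8,9}->{7,8,9}
Constraint 2 (V < Z) on D(V)={3,4,5,6} D(Z)={3,8,9}: Z {3,8,9}->{8,9}
Constraint 3 (U < V) on D(U)={7,8,9} D(V)={3,4,5,6}: U {7,8,9}->{}; V {3,4,5,6}->{}
So after constraint 3: D(V) = {}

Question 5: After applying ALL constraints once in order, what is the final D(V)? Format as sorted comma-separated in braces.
Answer: {}

Derivation:
Constraint 1 (V + Y = U) on D(V)={3,4,5,6,8,9} D(Y)={3,4,5,6,7,9} D(U)={3,4,5,7,8,9}: V {3,4,5,6,8,9}->{3,4,5,6}; Y {3,4,5,6,7,9}->{3,4,5,6}; U {3,4,5,7,8,9}->{7,8,9}
Constraint 2 (V < Z) on D(V)={3,4,5,6} D(Z)={3,8,9}: Z {3,8,9}->{8,9}
Constraint 3 (U < V) on D(U)={7,8,9} D(V)={3,4,5,6}: U {7,8,9}->{}; V {3,4,5,6}->{}
Constraint 4 (U != Z) on D(U)={} D(Z)={8,9}: Z {8,9}->{}
So after all 4 constraints: D(V) = {}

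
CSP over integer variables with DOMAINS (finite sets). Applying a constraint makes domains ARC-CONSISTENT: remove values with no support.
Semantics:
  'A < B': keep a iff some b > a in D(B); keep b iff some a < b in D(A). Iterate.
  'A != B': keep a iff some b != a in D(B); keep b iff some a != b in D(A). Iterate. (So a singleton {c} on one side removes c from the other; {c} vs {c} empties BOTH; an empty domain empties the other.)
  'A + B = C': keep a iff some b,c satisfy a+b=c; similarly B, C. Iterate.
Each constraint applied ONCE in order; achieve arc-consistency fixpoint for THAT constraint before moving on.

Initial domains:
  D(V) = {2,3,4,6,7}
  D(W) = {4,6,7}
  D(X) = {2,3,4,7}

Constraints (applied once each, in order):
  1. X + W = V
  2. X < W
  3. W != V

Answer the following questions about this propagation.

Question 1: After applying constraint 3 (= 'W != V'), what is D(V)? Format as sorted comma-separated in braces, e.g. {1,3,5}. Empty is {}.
Constraint 1 (X + W = V) on D(X)={2,3,4,7} D(W)={4,6,7} D(V)={2,3,4,6,7}: X {2,3,4,7}->{2,3}; W {4,6,7}->{4}; V {2,3,4,6,7}->{6,7}
Constraint 2 (X < W) on D(X)={2,3} D(W)={4}: no change
Constraint 3 (W != V) on D(W)={4} D(V)={6,7}: no change
So after constraint 3: D(V) = {6,7}

Answer: {6,7}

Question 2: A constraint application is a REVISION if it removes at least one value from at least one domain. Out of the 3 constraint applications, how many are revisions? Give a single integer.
Answer: 1

Derivation:
Constraint 1 (X + W = V) on D(X)={2,3,4,7} D(W)={4,6,7} D(V)={2,3,4,6,7}: X {2,3,4,7}->{2,3}; W {4,6,7}->{4}; V {2,3,4,6,7}->{6,7} => REVISION
Constraint 2 (X < W) on D(X)={2,3} D(W)={4}: no change => not a revision
Constraint 3 (W != V) on D(W)={4} D(V)={6,7}: no change => not a revision
Total revisions = 1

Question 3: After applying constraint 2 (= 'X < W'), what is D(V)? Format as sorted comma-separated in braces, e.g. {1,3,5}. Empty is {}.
Constraint 1 (X + W = V) on D(X)={2,3,4,7} D(W)={4,6,7} D(V)={2,3,4,6,7}: X {2,3,4,7}->{2,3}; W {4,6,7}->{4}; V {2,3,4,6,7}->{6,7}
Constraint 2 (X < W) on D(X)={2,3} D(W)={4}: no change
So after constraint 2: D(V) = {6,7}

Answer: {6,7}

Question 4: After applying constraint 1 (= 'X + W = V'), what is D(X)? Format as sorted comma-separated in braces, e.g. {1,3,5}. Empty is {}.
Constraint 1 (X + W = V) on D(X)={2,3,4,7} D(W)={4,6,7} D(V)={2,3,4,6,7}: X {2,3,4,7}->{2,3}; W {4,6,7}->{4}; V {2,3,4,6,7}->{6,7}
So after constraint 1: D(X) = {2,3}

Answer: {2,3}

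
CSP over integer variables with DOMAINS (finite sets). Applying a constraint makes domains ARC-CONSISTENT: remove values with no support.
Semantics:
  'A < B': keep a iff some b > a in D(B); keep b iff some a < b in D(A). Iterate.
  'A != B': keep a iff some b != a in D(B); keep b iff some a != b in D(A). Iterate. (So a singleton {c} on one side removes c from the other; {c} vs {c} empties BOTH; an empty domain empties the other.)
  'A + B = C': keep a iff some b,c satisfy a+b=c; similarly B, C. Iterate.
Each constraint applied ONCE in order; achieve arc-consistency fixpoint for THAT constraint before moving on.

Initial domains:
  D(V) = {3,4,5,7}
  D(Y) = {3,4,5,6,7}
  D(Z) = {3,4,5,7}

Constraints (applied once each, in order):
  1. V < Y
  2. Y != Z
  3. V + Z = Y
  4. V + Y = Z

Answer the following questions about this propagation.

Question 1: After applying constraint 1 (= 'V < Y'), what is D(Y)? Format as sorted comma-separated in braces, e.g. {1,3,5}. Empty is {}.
Constraint 1 (V < Y) on D(V)={3,4,5,7} D(Y)={3,4,5,6,7}: V {3,4,5,7}->{3,4,5}; Y {3,4,5,6,7}->{4,5,6,7}
So after constraint 1: D(Y) = {4,5,6,7}

Answer: {4,5,6,7}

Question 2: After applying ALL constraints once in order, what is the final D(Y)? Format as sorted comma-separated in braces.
Answer: {}

Derivation:
Constraint 1 (V < Y) on D(V)={3,4,5,7} D(Y)={3,4,5,6,7}: V {3,4,5,7}->{3,4,5}; Y {3,4,5,6,7}->{4,5,6,7}
Constraint 2 (Y != Z) on D(Y)={4,5,6,7} D(Z)={3,4,5,7}: no change
Constraint 3 (V + Z = Y) on D(V)={3,4,5} D(Z)={3,4,5,7} D(Y)={4,5,6,7}: V {3,4,5}->{3,4}; Z {3,4,5,7}->{3,4}; Y {4,5,6,7}->{6,7}
Constraint 4 (V + Y = Z) on D(V)={3,4} D(Y)={6,7} D(Z)={3,4}: V {3,4}->{}; Y {6,7}->{}; Z {3,4}->{}
So after all 4 constraints: D(Y) = {}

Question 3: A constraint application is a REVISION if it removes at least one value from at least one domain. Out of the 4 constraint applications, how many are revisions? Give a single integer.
Constraint 1 (V < Y) on D(V)={3,4,5,7} D(Y)={3,4,5,6,7}: V {3,4,5,7}->{3,4,5}; Y {3,4,5,6,7}->{4,5,6,7} => REVISION
Constraint 2 (Y != Z) on D(Y)={4,5,6,7} D(Z)={3,4,5,7}: no change => not a revision
Constraint 3 (V + Z = Y) on D(V)={3,4,5} D(Z)={3,4,5,7} D(Y)={4,5,6,7}: V {3,4,5}->{3,4}; Z {3,4,5,7}->{3,4}; Y {4,5,6,7}->{6,7} => REVISION
Constraint 4 (V + Y = Z) on D(V)={3,4} D(Y)={6,7} D(Z)={3,4}: V {3,4}->{}; Y {6,7}->{}; Z {3,4}->{} => REVISION
Total revisions = 3

Answer: 3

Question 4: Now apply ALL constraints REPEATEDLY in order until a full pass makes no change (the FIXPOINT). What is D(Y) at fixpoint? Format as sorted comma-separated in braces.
pass 0 (initial): D(Y)={3,4,5,6,7}
pass 1: V {3,4,5,7}->{}; Y {3,4,5,6,7}->{}; Z {3,4,5,7}->{}
pass 2: no change
Fixpoint after 2 passes: D(Y) = {}

Answer: {}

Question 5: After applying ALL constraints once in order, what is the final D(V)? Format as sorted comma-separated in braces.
Answer: {}

Derivation:
Constraint 1 (V < Y) on D(V)={3,4,5,7} D(Y)={3,4,5,6,7}: V {3,4,5,7}->{3,4,5}; Y {3,4,5,6,7}->{4,5,6,7}
Constraint 2 (Y != Z) on D(Y)={4,5,6,7} D(Z)={3,4,5,7}: no change
Constraint 3 (V + Z = Y) on D(V)={3,4,5} D(Z)={3,4,5,7} D(Y)={4,5,6,7}: V {3,4,5}->{3,4}; Z {3,4,5,7}->{3,4}; Y {4,5,6,7}->{6,7}
Constraint 4 (V + Y = Z) on D(V)={3,4} D(Y)={6,7} D(Z)={3,4}: V {3,4}->{}; Y {6,7}->{}; Z {3,4}->{}
So after all 4 constraints: D(V) = {}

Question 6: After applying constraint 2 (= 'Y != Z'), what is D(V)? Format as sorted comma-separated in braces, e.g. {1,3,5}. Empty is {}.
Constraint 1 (V < Y) on D(V)={3,4,5,7} D(Y)={3,4,5,6,7}: V {3,4,5,7}->{3,4,5}; Y {3,4,5,6,7}->{4,5,6,7}
Constraint 2 (Y != Z) on D(Y)={4,5,6,7} D(Z)={3,4,5,7}: no change
So after constraint 2: D(V) = {3,4,5}

Answer: {3,4,5}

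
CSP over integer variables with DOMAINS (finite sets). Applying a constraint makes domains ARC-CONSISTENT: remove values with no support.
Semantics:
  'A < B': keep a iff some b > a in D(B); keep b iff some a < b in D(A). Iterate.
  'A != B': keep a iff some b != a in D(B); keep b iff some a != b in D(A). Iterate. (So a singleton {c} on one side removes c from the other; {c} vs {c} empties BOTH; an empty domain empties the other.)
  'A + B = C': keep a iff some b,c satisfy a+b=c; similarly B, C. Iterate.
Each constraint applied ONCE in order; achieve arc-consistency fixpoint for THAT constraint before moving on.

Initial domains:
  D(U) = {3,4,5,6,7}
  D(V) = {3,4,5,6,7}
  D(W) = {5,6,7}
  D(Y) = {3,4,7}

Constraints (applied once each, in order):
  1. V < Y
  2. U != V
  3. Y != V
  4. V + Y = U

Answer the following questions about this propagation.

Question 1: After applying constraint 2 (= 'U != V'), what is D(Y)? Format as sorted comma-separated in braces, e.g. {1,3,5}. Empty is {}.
Answer: {4,7}

Derivation:
Constraint 1 (V < Y) on D(V)={3,4,5,6,7} D(Y)={3,4,7}: V {3,4,5,6,7}->{3,4,5,6}; Y {3,4,7}->{4,7}
Constraint 2 (U != V) on D(U)={3,4,5,6,7} D(V)={3,4,5,6}: no change
So after constraint 2: D(Y) = {4,7}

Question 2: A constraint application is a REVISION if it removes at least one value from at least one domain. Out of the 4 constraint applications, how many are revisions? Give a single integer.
Answer: 2

Derivation:
Constraint 1 (V < Y) on D(V)={3,4,5,6,7} D(Y)={3,4,7}: V {3,4,5,6,7}->{3,4,5,6}; Y {3,4,7}->{4,7} => REVISION
Constraint 2 (U != V) on D(U)={3,4,5,6,7} D(V)={3,4,5,6}: no change => not a revision
Constraint 3 (Y != V) on D(Y)={4,7} D(V)={3,4,5,6}: no change => not a revision
Constraint 4 (V + Y = U) on D(V)={3,4,5,6} D(Y)={4,7} D(U)={3,4,5,6,7}: V {3,4,5,6}->{3}; Y {4,7}->{4}; U {3,4,5,6,7}->{7} => REVISION
Total revisions = 2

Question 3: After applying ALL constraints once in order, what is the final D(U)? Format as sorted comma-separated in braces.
Answer: {7}

Derivation:
Constraint 1 (V < Y) on D(V)={3,4,5,6,7} D(Y)={3,4,7}: V {3,4,5,6,7}->{3,4,5,6}; Y {3,4,7}->{4,7}
Constraint 2 (U != V) on D(U)={3,4,5,6,7} D(V)={3,4,5,6}: no change
Constraint 3 (Y != V) on D(Y)={4,7} D(V)={3,4,5,6}: no change
Constraint 4 (V + Y = U) on D(V)={3,4,5,6} D(Y)={4,7} D(U)={3,4,5,6,7}: V {3,4,5,6}->{3}; Y {4,7}->{4}; U {3,4,5,6,7}->{7}
So after all 4 constraints: D(U) = {7}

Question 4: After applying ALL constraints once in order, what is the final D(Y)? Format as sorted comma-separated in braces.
Constraint 1 (V < Y) on D(V)={3,4,5,6,7} D(Y)={3,4,7}: V {3,4,5,6,7}->{3,4,5,6}; Y {3,4,7}->{4,7}
Constraint 2 (U != V) on D(U)={3,4,5,6,7} D(V)={3,4,5,6}: no change
Constraint 3 (Y != V) on D(Y)={4,7} D(V)={3,4,5,6}: no change
Constraint 4 (V + Y = U) on D(V)={3,4,5,6} D(Y)={4,7} D(U)={3,4,5,6,7}: V {3,4,5,6}->{3}; Y {4,7}->{4}; U {3,4,5,6,7}->{7}
So after all 4 constraints: D(Y) = {4}

Answer: {4}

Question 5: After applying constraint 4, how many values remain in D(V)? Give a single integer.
Answer: 1

Derivation:
Constraint 1 (V < Y) on D(V)={3,4,5,6,7} D(Y)={3,4,7}: V {3,4,5,6,7}->{3,4,5,6}; Y {3,4,7}->{4,7}
Constraint 2 (U != V) on D(U)={3,4,5,6,7} D(V)={3,4,5,6}: no change
Constraint 3 (Y != V) on D(Y)={4,7} D(V)={3,4,5,6}: no change
Constraint 4 (V + Y = U) on D(V)={3,4,5,6} D(Y)={4,7} D(U)={3,4,5,6,7}: V {3,4,5,6}->{3}; Y {4,7}->{4}; U {3,4,5,6,7}->{7}
So after constraint 4: D(V)={3}, size = 1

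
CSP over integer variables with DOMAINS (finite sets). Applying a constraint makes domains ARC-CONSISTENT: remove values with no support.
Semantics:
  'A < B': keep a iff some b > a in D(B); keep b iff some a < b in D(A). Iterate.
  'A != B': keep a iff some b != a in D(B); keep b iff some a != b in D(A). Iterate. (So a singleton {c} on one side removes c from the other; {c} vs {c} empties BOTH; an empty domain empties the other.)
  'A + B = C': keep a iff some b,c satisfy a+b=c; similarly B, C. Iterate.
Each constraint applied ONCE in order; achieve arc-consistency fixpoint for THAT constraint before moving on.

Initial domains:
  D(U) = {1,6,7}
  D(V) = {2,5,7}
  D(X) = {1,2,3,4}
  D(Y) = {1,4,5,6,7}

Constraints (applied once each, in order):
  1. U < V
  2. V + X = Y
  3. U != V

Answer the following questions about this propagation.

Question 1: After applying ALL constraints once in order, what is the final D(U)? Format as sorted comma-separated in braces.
Constraint 1 (U < V) on D(U)={1,6,7} D(V)={2,5,7}: U {1,6,7}->{1,6}
Constraint 2 (V + X = Y) on D(V)={2,5,7} D(X)={1,2,3,4} D(Y)={1,4,5,6,7}: V {2,5,7}->{2,5}; Y {1,4,5,6,7}->{4,5,6,7}
Constraint 3 (U != V) on D(U)={1,6} D(V)={2,5}: no change
So after all 3 constraints: D(U) = {1,6}

Answer: {1,6}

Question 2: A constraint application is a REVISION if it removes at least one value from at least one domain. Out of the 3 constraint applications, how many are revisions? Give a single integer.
Answer: 2

Derivation:
Constraint 1 (U < V) on D(U)={1,6,7} D(V)={2,5,7}: U {1,6,7}->{1,6} => REVISION
Constraint 2 (V + X = Y) on D(V)={2,5,7} D(X)={1,2,3,4} D(Y)={1,4,5,6,7}: V {2,5,7}->{2,5}; Y {1,4,5,6,7}->{4,5,6,7} => REVISION
Constraint 3 (U != V) on D(U)={1,6} D(V)={2,5}: no change => not a revision
Total revisions = 2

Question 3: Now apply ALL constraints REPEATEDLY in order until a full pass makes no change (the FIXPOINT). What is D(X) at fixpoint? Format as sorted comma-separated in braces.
Answer: {1,2,3,4}

Derivation:
pass 0 (initial): D(X)={1,2,3,4}
pass 1: U {1,6,7}->{1,6}; V {2,5,7}->{2,5}; Y {1,4,5,6,7}->{4,5,6,7}
pass 2: U {1,6}->{1}
pass 3: no change
Fixpoint after 3 passes: D(X) = {1,2,3,4}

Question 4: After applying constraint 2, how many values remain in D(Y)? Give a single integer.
Constraint 1 (U < V) on D(U)={1,6,7} D(V)={2,5,7}: U {1,6,7}->{1,6}
Constraint 2 (V + X = Y) on D(V)={2,5,7} D(X)={1,2,3,4} D(Y)={1,4,5,6,7}: V {2,5,7}->{2,5}; Y {1,4,5,6,7}->{4,5,6,7}
So after constraint 2: D(Y)={4,5,6,7}, size = 4

Answer: 4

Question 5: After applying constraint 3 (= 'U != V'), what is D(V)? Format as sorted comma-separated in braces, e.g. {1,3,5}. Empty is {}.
Constraint 1 (U < V) on D(U)={1,6,7} D(V)={2,5,7}: U {1,6,7}->{1,6}
Constraint 2 (V + X = Y) on D(V)={2,5,7} D(X)={1,2,3,4} D(Y)={1,4,5,6,7}: V {2,5,7}->{2,5}; Y {1,4,5,6,7}->{4,5,6,7}
Constraint 3 (U != V) on D(U)={1,6} D(V)={2,5}: no change
So after constraint 3: D(V) = {2,5}

Answer: {2,5}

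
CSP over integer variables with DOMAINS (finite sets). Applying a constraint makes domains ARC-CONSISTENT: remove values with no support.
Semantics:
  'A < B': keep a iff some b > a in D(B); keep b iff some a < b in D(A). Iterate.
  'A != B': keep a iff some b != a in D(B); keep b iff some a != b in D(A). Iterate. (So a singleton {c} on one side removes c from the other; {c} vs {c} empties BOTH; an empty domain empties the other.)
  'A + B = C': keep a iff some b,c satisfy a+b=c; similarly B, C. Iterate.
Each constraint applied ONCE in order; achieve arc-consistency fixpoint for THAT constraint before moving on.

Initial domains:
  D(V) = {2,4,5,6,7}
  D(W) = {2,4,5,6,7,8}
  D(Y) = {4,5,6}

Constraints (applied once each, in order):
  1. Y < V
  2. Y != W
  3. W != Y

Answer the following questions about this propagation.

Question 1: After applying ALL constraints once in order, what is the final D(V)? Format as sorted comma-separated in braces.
Constraint 1 (Y < V) on D(Y)={4,5,6} D(V)={2,4,5,6,7}: V {2,4,5,6,7}->{5,6,7}
Constraint 2 (Y != W) on D(Y)={4,5,6} D(W)={2,4,5,6,7,8}: no change
Constraint 3 (W != Y) on D(W)={2,4,5,6,7,8} D(Y)={4,5,6}: no change
So after all 3 constraints: D(V) = {5,6,7}

Answer: {5,6,7}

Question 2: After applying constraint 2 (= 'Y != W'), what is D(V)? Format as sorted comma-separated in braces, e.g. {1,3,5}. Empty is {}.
Answer: {5,6,7}

Derivation:
Constraint 1 (Y < V) on D(Y)={4,5,6} D(V)={2,4,5,6,7}: V {2,4,5,6,7}->{5,6,7}
Constraint 2 (Y != W) on D(Y)={4,5,6} D(W)={2,4,5,6,7,8}: no change
So after constraint 2: D(V) = {5,6,7}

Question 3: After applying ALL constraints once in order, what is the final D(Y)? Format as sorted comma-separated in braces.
Constraint 1 (Y < V) on D(Y)={4,5,6} D(V)={2,4,5,6,7}: V {2,4,5,6,7}->{5,6,7}
Constraint 2 (Y != W) on D(Y)={4,5,6} D(W)={2,4,5,6,7,8}: no change
Constraint 3 (W != Y) on D(W)={2,4,5,6,7,8} D(Y)={4,5,6}: no change
So after all 3 constraints: D(Y) = {4,5,6}

Answer: {4,5,6}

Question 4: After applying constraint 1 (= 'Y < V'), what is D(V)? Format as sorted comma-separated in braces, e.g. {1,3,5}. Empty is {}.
Answer: {5,6,7}

Derivation:
Constraint 1 (Y < V) on D(Y)={4,5,6} D(V)={2,4,5,6,7}: V {2,4,5,6,7}->{5,6,7}
So after constraint 1: D(V) = {5,6,7}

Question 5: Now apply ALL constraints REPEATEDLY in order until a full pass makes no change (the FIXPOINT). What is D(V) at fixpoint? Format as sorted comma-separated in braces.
pass 0 (initial): D(V)={2,4,5,6,7}
pass 1: V {2,4,5,6,7}->{5,6,7}
pass 2: no change
Fixpoint after 2 passes: D(V) = {5,6,7}

Answer: {5,6,7}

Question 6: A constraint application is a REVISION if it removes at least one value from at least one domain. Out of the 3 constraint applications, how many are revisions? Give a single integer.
Answer: 1

Derivation:
Constraint 1 (Y < V) on D(Y)={4,5,6} D(V)={2,4,5,6,7}: V {2,4,5,6,7}->{5,6,7} => REVISION
Constraint 2 (Y != W) on D(Y)={4,5,6} D(W)={2,4,5,6,7,8}: no change => not a revision
Constraint 3 (W != Y) on D(W)={2,4,5,6,7,8} D(Y)={4,5,6}: no change => not a revision
Total revisions = 1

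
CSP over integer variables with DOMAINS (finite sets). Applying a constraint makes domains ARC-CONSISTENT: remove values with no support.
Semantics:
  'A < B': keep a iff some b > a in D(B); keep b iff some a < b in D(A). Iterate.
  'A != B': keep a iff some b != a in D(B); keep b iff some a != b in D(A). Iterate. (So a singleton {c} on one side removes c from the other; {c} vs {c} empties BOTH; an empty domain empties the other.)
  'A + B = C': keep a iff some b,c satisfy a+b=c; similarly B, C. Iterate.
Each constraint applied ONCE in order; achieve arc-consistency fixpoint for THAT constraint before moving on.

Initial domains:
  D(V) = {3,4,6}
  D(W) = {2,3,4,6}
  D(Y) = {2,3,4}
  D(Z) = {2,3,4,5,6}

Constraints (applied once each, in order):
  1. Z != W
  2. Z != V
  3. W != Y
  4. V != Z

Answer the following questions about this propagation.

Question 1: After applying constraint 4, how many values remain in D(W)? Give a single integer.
Constraint 1 (Z != W) on D(Z)={2,3,4,5,6} D(W)={2,3,4,6}: no change
Constraint 2 (Z != V) on D(Z)={2,3,4,5,6} D(V)={3,4,6}: no change
Constraint 3 (W != Y) on D(W)={2,3,4,6} D(Y)={2,3,4}: no change
Constraint 4 (V != Z) on D(V)={3,4,6} D(Z)={2,3,4,5,6}: no change
So after constraint 4: D(W)={2,3,4,6}, size = 4

Answer: 4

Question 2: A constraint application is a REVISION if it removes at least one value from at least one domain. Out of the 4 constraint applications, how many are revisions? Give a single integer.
Answer: 0

Derivation:
Constraint 1 (Z != W) on D(Z)={2,3,4,5,6} D(W)={2,3,4,6}: no change => not a revision
Constraint 2 (Z != V) on D(Z)={2,3,4,5,6} D(V)={3,4,6}: no change => not a revision
Constraint 3 (W != Y) on D(W)={2,3,4,6} D(Y)={2,3,4}: no change => not a revision
Constraint 4 (V != Z) on D(V)={3,4,6} D(Z)={2,3,4,5,6}: no change => not a revision
Total revisions = 0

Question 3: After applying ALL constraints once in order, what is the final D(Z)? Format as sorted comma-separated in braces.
Answer: {2,3,4,5,6}

Derivation:
Constraint 1 (Z != W) on D(Z)={2,3,4,5,6} D(W)={2,3,4,6}: no change
Constraint 2 (Z != V) on D(Z)={2,3,4,5,6} D(V)={3,4,6}: no change
Constraint 3 (W != Y) on D(W)={2,3,4,6} D(Y)={2,3,4}: no change
Constraint 4 (V != Z) on D(V)={3,4,6} D(Z)={2,3,4,5,6}: no change
So after all 4 constraints: D(Z) = {2,3,4,5,6}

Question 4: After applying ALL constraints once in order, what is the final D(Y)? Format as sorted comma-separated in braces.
Constraint 1 (Z != W) on D(Z)={2,3,4,5,6} D(W)={2,3,4,6}: no change
Constraint 2 (Z != V) on D(Z)={2,3,4,5,6} D(V)={3,4,6}: no change
Constraint 3 (W != Y) on D(W)={2,3,4,6} D(Y)={2,3,4}: no change
Constraint 4 (V != Z) on D(V)={3,4,6} D(Z)={2,3,4,5,6}: no change
So after all 4 constraints: D(Y) = {2,3,4}

Answer: {2,3,4}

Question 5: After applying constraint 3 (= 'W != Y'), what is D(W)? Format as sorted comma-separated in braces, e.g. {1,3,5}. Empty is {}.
Answer: {2,3,4,6}

Derivation:
Constraint 1 (Z != W) on D(Z)={2,3,4,5,6} D(W)={2,3,4,6}: no change
Constraint 2 (Z != V) on D(Z)={2,3,4,5,6} D(V)={3,4,6}: no change
Constraint 3 (W != Y) on D(W)={2,3,4,6} D(Y)={2,3,4}: no change
So after constraint 3: D(W) = {2,3,4,6}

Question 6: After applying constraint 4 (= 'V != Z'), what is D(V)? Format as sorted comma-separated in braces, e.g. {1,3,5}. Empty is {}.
Constraint 1 (Z != W) on D(Z)={2,3,4,5,6} D(W)={2,3,4,6}: no change
Constraint 2 (Z != V) on D(Z)={2,3,4,5,6} D(V)={3,4,6}: no change
Constraint 3 (W != Y) on D(W)={2,3,4,6} D(Y)={2,3,4}: no change
Constraint 4 (V != Z) on D(V)={3,4,6} D(Z)={2,3,4,5,6}: no change
So after constraint 4: D(V) = {3,4,6}

Answer: {3,4,6}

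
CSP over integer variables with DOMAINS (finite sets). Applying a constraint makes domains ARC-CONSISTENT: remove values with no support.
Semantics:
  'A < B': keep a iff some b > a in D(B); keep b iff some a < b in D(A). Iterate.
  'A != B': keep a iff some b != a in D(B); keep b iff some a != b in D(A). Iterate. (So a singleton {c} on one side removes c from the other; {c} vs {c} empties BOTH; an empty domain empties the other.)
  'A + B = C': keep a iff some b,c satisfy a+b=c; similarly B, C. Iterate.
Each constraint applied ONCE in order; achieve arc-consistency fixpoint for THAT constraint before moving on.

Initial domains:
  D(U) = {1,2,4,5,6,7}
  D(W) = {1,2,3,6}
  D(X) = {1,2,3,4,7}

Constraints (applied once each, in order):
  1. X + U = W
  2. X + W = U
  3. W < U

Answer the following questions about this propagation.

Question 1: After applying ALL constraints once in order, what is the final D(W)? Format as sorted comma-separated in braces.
Constraint 1 (X + U = W) on D(X)={1,2,3,4,7} D(U)={1,2,4,5,6,7} D(W)={1,2,3,6}: X {1,2,3,4,7}->{1,2,4}; U {1,2,4,5,6,7}->{1,2,4,5}; W {1,2,3,6}->{2,3,6}
Constraint 2 (X + W = U) on D(X)={1,2,4} D(W)={2,3,6} D(U)={1,2,4,5}: X {1,2,4}->{1,2}; W {2,3,6}->{2,3}; U {1,2,4,5}->{4,5}
Constraint 3 (W < U) on D(W)={2,3} D(U)={4,5}: no change
So after all 3 constraints: D(W) = {2,3}

Answer: {2,3}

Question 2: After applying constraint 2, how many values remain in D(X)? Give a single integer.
Answer: 2

Derivation:
Constraint 1 (X + U = W) on D(X)={1,2,3,4,7} D(U)={1,2,4,5,6,7} D(W)={1,2,3,6}: X {1,2,3,4,7}->{1,2,4}; U {1,2,4,5,6,7}->{1,2,4,5}; W {1,2,3,6}->{2,3,6}
Constraint 2 (X + W = U) on D(X)={1,2,4} D(W)={2,3,6} D(U)={1,2,4,5}: X {1,2,4}->{1,2}; W {2,3,6}->{2,3}; U {1,2,4,5}->{4,5}
So after constraint 2: D(X)={1,2}, size = 2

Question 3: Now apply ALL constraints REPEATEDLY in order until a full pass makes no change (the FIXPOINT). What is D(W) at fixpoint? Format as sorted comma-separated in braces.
Answer: {}

Derivation:
pass 0 (initial): D(W)={1,2,3,6}
pass 1: U {1,2,4,5,6,7}->{4,5}; W {1,2,3,6}->{2,3}; X {1,2,3,4,7}->{1,2}
pass 2: U {4,5}->{}; W {2,3}->{}; X {1,2}->{}
pass 3: no change
Fixpoint after 3 passes: D(W) = {}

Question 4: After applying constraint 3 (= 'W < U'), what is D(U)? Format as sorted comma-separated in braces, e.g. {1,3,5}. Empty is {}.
Constraint 1 (X + U = W) on D(X)={1,2,3,4,7} D(U)={1,2,4,5,6,7} D(W)={1,2,3,6}: X {1,2,3,4,7}->{1,2,4}; U {1,2,4,5,6,7}->{1,2,4,5}; W {1,2,3,6}->{2,3,6}
Constraint 2 (X + W = U) on D(X)={1,2,4} D(W)={2,3,6} D(U)={1,2,4,5}: X {1,2,4}->{1,2}; W {2,3,6}->{2,3}; U {1,2,4,5}->{4,5}
Constraint 3 (W < U) on D(W)={2,3} D(U)={4,5}: no change
So after constraint 3: D(U) = {4,5}

Answer: {4,5}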